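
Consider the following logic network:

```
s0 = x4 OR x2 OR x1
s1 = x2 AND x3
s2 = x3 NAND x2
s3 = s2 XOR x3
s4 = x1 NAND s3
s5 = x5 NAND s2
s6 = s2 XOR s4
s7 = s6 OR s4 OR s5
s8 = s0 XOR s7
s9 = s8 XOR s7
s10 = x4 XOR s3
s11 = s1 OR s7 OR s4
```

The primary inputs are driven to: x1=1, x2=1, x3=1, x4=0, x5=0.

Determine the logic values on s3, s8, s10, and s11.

s3 = 1  s8 = 0  s10 = 1  s11 = 1

s0 = x4 OR x2 OR x1 = 0 OR 1 OR 1 = 1
s1 = x2 AND x3 = 1 AND 1 = 1
s2 = x3 NAND x2 = 1 NAND 1 = 0
s3 = s2 XOR x3 = 0 XOR 1 = 1
s4 = x1 NAND s3 = 1 NAND 1 = 0
s5 = x5 NAND s2 = 0 NAND 0 = 1
s6 = s2 XOR s4 = 0 XOR 0 = 0
s7 = s6 OR s4 OR s5 = 0 OR 0 OR 1 = 1
s8 = s0 XOR s7 = 1 XOR 1 = 0
s10 = x4 XOR s3 = 0 XOR 1 = 1
s11 = s1 OR s7 OR s4 = 1 OR 1 OR 0 = 1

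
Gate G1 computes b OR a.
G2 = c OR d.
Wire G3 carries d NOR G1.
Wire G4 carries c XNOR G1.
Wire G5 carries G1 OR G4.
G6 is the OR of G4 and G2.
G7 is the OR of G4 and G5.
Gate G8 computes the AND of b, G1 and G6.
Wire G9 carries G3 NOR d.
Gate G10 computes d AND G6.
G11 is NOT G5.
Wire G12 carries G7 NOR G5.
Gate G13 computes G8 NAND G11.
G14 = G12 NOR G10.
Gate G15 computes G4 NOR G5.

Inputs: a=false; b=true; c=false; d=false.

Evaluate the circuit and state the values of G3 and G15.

G3 = false; G15 = false

G1 = b OR a = true OR false = true
G3 = d NOR G1 = false NOR true = false
G4 = c XNOR G1 = false XNOR true = false
G5 = G1 OR G4 = true OR false = true
G15 = G4 NOR G5 = false NOR true = false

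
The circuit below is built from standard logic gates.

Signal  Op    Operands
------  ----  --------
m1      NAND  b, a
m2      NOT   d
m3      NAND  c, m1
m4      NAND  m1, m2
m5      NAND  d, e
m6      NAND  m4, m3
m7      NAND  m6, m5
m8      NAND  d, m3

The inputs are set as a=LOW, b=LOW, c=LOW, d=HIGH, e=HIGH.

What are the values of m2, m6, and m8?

m1 = b NAND a = LOW NAND LOW = HIGH
m2 = NOT d = NOT HIGH = LOW
m3 = c NAND m1 = LOW NAND HIGH = HIGH
m4 = m1 NAND m2 = HIGH NAND LOW = HIGH
m6 = m4 NAND m3 = HIGH NAND HIGH = LOW
m8 = d NAND m3 = HIGH NAND HIGH = LOW

m2 = LOW, m6 = LOW, m8 = LOW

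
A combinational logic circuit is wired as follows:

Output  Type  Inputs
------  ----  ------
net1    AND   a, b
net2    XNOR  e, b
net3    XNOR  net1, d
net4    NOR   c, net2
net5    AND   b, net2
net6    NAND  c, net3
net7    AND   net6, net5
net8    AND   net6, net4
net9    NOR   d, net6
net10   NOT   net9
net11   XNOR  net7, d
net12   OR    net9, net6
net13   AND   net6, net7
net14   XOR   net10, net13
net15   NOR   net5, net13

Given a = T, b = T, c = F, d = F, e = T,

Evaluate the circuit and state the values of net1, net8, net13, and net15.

net1 = T, net8 = F, net13 = T, net15 = F

net1 = a AND b = T AND T = T
net2 = e XNOR b = T XNOR T = T
net3 = net1 XNOR d = T XNOR F = F
net4 = c NOR net2 = F NOR T = F
net5 = b AND net2 = T AND T = T
net6 = c NAND net3 = F NAND F = T
net7 = net6 AND net5 = T AND T = T
net8 = net6 AND net4 = T AND F = F
net13 = net6 AND net7 = T AND T = T
net15 = net5 NOR net13 = T NOR T = F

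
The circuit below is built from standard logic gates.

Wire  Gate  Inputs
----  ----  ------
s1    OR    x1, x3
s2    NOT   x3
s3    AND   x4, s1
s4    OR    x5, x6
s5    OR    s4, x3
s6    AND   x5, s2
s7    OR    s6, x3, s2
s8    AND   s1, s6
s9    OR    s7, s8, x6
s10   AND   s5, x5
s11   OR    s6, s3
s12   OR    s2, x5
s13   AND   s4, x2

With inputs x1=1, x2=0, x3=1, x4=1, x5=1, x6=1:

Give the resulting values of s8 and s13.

s1 = x1 OR x3 = 1 OR 1 = 1
s2 = NOT x3 = NOT 1 = 0
s4 = x5 OR x6 = 1 OR 1 = 1
s6 = x5 AND s2 = 1 AND 0 = 0
s8 = s1 AND s6 = 1 AND 0 = 0
s13 = s4 AND x2 = 1 AND 0 = 0

s8 = 0; s13 = 0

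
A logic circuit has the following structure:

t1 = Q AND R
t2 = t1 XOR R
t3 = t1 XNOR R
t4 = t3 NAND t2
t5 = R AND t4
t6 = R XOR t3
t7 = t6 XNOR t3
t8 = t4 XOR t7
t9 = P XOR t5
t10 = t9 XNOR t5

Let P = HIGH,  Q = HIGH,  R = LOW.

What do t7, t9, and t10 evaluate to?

t7 = HIGH; t9 = HIGH; t10 = LOW

t1 = Q AND R = HIGH AND LOW = LOW
t2 = t1 XOR R = LOW XOR LOW = LOW
t3 = t1 XNOR R = LOW XNOR LOW = HIGH
t4 = t3 NAND t2 = HIGH NAND LOW = HIGH
t5 = R AND t4 = LOW AND HIGH = LOW
t6 = R XOR t3 = LOW XOR HIGH = HIGH
t7 = t6 XNOR t3 = HIGH XNOR HIGH = HIGH
t9 = P XOR t5 = HIGH XOR LOW = HIGH
t10 = t9 XNOR t5 = HIGH XNOR LOW = LOW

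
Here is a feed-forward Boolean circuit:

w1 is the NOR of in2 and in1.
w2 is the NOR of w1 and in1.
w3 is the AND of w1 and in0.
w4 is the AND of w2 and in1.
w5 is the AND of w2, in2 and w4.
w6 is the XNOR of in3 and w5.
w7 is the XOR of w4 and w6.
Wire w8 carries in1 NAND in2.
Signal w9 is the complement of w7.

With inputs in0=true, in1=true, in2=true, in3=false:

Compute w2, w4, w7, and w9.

w1 = in2 NOR in1 = true NOR true = false
w2 = w1 NOR in1 = false NOR true = false
w4 = w2 AND in1 = false AND true = false
w5 = w2 AND in2 AND w4 = false AND true AND false = false
w6 = in3 XNOR w5 = false XNOR false = true
w7 = w4 XOR w6 = false XOR true = true
w9 = NOT w7 = NOT true = false

w2 = false; w4 = false; w7 = true; w9 = false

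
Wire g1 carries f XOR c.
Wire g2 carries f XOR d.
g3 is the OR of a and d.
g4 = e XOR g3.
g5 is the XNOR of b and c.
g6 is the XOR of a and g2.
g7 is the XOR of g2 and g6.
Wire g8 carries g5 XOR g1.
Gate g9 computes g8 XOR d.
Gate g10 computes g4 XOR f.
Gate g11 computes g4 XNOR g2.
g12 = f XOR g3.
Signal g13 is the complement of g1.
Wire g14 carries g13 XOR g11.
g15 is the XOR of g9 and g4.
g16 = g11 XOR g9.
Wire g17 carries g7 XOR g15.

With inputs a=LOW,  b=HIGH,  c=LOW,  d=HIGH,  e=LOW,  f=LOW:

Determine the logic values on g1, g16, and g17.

g1 = LOW  g16 = LOW  g17 = LOW

g1 = f XOR c = LOW XOR LOW = LOW
g2 = f XOR d = LOW XOR HIGH = HIGH
g3 = a OR d = LOW OR HIGH = HIGH
g4 = e XOR g3 = LOW XOR HIGH = HIGH
g5 = b XNOR c = HIGH XNOR LOW = LOW
g6 = a XOR g2 = LOW XOR HIGH = HIGH
g7 = g2 XOR g6 = HIGH XOR HIGH = LOW
g8 = g5 XOR g1 = LOW XOR LOW = LOW
g9 = g8 XOR d = LOW XOR HIGH = HIGH
g11 = g4 XNOR g2 = HIGH XNOR HIGH = HIGH
g15 = g9 XOR g4 = HIGH XOR HIGH = LOW
g16 = g11 XOR g9 = HIGH XOR HIGH = LOW
g17 = g7 XOR g15 = LOW XOR LOW = LOW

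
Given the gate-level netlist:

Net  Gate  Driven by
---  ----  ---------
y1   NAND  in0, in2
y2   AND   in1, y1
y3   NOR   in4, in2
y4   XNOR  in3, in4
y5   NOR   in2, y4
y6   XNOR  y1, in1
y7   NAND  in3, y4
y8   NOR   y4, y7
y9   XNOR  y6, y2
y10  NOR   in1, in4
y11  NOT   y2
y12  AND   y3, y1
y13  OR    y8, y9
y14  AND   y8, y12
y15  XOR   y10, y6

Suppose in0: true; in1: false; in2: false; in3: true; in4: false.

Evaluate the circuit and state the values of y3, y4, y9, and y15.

y1 = in0 NAND in2 = true NAND false = true
y2 = in1 AND y1 = false AND true = false
y3 = in4 NOR in2 = false NOR false = true
y4 = in3 XNOR in4 = true XNOR false = false
y6 = y1 XNOR in1 = true XNOR false = false
y9 = y6 XNOR y2 = false XNOR false = true
y10 = in1 NOR in4 = false NOR false = true
y15 = y10 XOR y6 = true XOR false = true

y3 = true; y4 = false; y9 = true; y15 = true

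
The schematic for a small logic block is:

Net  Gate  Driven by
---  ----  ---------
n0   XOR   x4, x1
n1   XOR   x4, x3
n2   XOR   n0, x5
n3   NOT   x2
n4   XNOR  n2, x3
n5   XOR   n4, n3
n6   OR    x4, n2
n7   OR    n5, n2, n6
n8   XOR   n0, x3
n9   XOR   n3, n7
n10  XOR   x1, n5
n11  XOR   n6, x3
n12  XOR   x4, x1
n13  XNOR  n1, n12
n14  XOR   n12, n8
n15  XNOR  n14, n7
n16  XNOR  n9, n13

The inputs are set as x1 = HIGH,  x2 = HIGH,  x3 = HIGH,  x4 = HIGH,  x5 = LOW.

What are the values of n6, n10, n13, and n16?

n0 = x4 XOR x1 = HIGH XOR HIGH = LOW
n1 = x4 XOR x3 = HIGH XOR HIGH = LOW
n2 = n0 XOR x5 = LOW XOR LOW = LOW
n3 = NOT x2 = NOT HIGH = LOW
n4 = n2 XNOR x3 = LOW XNOR HIGH = LOW
n5 = n4 XOR n3 = LOW XOR LOW = LOW
n6 = x4 OR n2 = HIGH OR LOW = HIGH
n7 = n5 OR n2 OR n6 = LOW OR LOW OR HIGH = HIGH
n9 = n3 XOR n7 = LOW XOR HIGH = HIGH
n10 = x1 XOR n5 = HIGH XOR LOW = HIGH
n12 = x4 XOR x1 = HIGH XOR HIGH = LOW
n13 = n1 XNOR n12 = LOW XNOR LOW = HIGH
n16 = n9 XNOR n13 = HIGH XNOR HIGH = HIGH

n6 = HIGH; n10 = HIGH; n13 = HIGH; n16 = HIGH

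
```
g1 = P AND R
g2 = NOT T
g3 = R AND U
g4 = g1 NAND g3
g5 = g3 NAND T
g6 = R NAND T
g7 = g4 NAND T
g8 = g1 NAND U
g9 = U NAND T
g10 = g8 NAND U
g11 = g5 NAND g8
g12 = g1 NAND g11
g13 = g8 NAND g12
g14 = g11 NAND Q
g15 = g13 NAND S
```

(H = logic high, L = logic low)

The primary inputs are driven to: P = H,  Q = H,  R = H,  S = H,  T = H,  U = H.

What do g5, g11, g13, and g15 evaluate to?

g1 = P AND R = H AND H = H
g3 = R AND U = H AND H = H
g5 = g3 NAND T = H NAND H = L
g8 = g1 NAND U = H NAND H = L
g11 = g5 NAND g8 = L NAND L = H
g12 = g1 NAND g11 = H NAND H = L
g13 = g8 NAND g12 = L NAND L = H
g15 = g13 NAND S = H NAND H = L

g5 = L, g11 = H, g13 = H, g15 = L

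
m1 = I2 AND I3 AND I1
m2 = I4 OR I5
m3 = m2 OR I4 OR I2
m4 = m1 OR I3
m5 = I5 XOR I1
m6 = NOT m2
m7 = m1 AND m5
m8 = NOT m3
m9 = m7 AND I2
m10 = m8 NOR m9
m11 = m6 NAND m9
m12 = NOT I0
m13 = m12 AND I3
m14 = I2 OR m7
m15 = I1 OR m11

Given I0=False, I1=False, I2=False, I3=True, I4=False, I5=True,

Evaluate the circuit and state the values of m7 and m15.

m7 = False  m15 = True

m1 = I2 AND I3 AND I1 = False AND True AND False = False
m2 = I4 OR I5 = False OR True = True
m5 = I5 XOR I1 = True XOR False = True
m6 = NOT m2 = NOT True = False
m7 = m1 AND m5 = False AND True = False
m9 = m7 AND I2 = False AND False = False
m11 = m6 NAND m9 = False NAND False = True
m15 = I1 OR m11 = False OR True = True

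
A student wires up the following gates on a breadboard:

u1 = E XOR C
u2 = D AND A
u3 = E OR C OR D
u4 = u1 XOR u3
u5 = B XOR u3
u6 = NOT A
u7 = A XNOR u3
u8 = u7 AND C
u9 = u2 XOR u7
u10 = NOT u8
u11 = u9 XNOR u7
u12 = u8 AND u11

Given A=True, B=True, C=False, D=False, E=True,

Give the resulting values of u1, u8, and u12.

u1 = E XOR C = True XOR False = True
u2 = D AND A = False AND True = False
u3 = E OR C OR D = True OR False OR False = True
u7 = A XNOR u3 = True XNOR True = True
u8 = u7 AND C = True AND False = False
u9 = u2 XOR u7 = False XOR True = True
u11 = u9 XNOR u7 = True XNOR True = True
u12 = u8 AND u11 = False AND True = False

u1 = True  u8 = False  u12 = False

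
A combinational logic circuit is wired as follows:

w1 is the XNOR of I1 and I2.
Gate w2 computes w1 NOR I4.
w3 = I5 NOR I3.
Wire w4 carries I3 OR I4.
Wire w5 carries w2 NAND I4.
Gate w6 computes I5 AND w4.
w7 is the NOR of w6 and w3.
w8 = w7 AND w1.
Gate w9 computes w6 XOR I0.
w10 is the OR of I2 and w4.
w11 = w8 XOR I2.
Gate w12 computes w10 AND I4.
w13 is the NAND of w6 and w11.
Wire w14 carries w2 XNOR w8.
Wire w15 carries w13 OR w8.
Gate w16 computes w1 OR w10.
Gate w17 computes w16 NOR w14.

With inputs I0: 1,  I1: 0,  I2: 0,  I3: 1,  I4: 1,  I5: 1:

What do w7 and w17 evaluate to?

w1 = I1 XNOR I2 = 0 XNOR 0 = 1
w2 = w1 NOR I4 = 1 NOR 1 = 0
w3 = I5 NOR I3 = 1 NOR 1 = 0
w4 = I3 OR I4 = 1 OR 1 = 1
w6 = I5 AND w4 = 1 AND 1 = 1
w7 = w6 NOR w3 = 1 NOR 0 = 0
w8 = w7 AND w1 = 0 AND 1 = 0
w10 = I2 OR w4 = 0 OR 1 = 1
w14 = w2 XNOR w8 = 0 XNOR 0 = 1
w16 = w1 OR w10 = 1 OR 1 = 1
w17 = w16 NOR w14 = 1 NOR 1 = 0

w7 = 0, w17 = 0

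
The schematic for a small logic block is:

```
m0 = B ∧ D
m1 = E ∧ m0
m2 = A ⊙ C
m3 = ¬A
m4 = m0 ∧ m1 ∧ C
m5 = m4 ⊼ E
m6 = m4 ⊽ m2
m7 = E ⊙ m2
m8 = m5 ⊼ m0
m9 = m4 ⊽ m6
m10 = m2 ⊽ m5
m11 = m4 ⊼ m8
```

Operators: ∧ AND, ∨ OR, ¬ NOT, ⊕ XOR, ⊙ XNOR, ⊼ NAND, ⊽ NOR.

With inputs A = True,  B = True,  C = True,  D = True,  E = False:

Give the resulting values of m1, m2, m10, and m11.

m1 = False, m2 = True, m10 = False, m11 = True

m0 = B AND D = True AND True = True
m1 = E AND m0 = False AND True = False
m2 = A XNOR C = True XNOR True = True
m4 = m0 AND m1 AND C = True AND False AND True = False
m5 = m4 NAND E = False NAND False = True
m8 = m5 NAND m0 = True NAND True = False
m10 = m2 NOR m5 = True NOR True = False
m11 = m4 NAND m8 = False NAND False = True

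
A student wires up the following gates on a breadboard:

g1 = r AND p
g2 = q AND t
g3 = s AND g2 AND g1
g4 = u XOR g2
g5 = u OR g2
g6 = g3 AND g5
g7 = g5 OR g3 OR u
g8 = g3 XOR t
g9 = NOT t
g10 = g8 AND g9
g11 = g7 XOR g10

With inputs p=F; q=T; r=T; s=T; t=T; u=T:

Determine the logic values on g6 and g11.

g1 = r AND p = T AND F = F
g2 = q AND t = T AND T = T
g3 = s AND g2 AND g1 = T AND T AND F = F
g5 = u OR g2 = T OR T = T
g6 = g3 AND g5 = F AND T = F
g7 = g5 OR g3 OR u = T OR F OR T = T
g8 = g3 XOR t = F XOR T = T
g9 = NOT t = NOT T = F
g10 = g8 AND g9 = T AND F = F
g11 = g7 XOR g10 = T XOR F = T

g6 = F, g11 = T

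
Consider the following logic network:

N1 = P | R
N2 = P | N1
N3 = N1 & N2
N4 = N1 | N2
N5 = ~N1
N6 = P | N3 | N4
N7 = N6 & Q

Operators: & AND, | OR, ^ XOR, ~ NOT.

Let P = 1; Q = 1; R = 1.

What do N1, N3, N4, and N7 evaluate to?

N1 = 1, N3 = 1, N4 = 1, N7 = 1

N1 = P OR R = 1 OR 1 = 1
N2 = P OR N1 = 1 OR 1 = 1
N3 = N1 AND N2 = 1 AND 1 = 1
N4 = N1 OR N2 = 1 OR 1 = 1
N6 = P OR N3 OR N4 = 1 OR 1 OR 1 = 1
N7 = N6 AND Q = 1 AND 1 = 1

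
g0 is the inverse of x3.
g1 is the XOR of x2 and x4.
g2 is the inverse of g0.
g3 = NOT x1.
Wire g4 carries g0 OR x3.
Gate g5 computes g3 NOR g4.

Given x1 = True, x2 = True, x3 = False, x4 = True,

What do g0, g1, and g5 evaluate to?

g0 = NOT x3 = NOT False = True
g1 = x2 XOR x4 = True XOR True = False
g3 = NOT x1 = NOT True = False
g4 = g0 OR x3 = True OR False = True
g5 = g3 NOR g4 = False NOR True = False

g0 = True  g1 = False  g5 = False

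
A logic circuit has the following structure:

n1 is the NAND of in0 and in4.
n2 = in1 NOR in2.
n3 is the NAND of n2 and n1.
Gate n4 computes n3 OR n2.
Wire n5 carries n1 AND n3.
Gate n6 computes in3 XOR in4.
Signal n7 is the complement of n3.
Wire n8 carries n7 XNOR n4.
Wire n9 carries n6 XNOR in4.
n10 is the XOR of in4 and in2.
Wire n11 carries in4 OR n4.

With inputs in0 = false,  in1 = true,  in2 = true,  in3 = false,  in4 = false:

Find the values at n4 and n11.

n4 = true, n11 = true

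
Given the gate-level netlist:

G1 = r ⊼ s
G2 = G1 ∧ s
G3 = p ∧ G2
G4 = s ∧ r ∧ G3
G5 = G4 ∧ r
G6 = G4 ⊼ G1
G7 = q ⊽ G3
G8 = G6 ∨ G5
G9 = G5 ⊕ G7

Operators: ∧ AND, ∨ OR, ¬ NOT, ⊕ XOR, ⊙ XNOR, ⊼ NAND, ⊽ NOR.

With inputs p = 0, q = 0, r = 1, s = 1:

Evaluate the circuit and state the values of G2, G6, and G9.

G1 = r NAND s = 1 NAND 1 = 0
G2 = G1 AND s = 0 AND 1 = 0
G3 = p AND G2 = 0 AND 0 = 0
G4 = s AND r AND G3 = 1 AND 1 AND 0 = 0
G5 = G4 AND r = 0 AND 1 = 0
G6 = G4 NAND G1 = 0 NAND 0 = 1
G7 = q NOR G3 = 0 NOR 0 = 1
G9 = G5 XOR G7 = 0 XOR 1 = 1

G2 = 0; G6 = 1; G9 = 1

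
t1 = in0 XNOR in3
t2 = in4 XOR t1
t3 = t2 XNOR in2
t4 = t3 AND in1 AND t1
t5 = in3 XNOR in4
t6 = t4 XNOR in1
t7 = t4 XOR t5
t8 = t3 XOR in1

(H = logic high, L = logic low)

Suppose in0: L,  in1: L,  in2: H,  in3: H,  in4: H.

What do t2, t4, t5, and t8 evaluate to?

t2 = H, t4 = L, t5 = H, t8 = H

t1 = in0 XNOR in3 = L XNOR H = L
t2 = in4 XOR t1 = H XOR L = H
t3 = t2 XNOR in2 = H XNOR H = H
t4 = t3 AND in1 AND t1 = H AND L AND L = L
t5 = in3 XNOR in4 = H XNOR H = H
t8 = t3 XOR in1 = H XOR L = H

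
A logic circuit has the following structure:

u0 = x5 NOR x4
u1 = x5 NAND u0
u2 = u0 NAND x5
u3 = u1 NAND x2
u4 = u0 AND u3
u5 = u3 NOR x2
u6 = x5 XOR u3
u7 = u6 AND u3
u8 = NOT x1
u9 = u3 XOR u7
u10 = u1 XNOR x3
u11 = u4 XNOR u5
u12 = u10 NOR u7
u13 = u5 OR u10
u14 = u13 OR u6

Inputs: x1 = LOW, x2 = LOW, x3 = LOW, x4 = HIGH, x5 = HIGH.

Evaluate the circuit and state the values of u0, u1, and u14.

u0 = LOW, u1 = HIGH, u14 = LOW

u0 = x5 NOR x4 = HIGH NOR HIGH = LOW
u1 = x5 NAND u0 = HIGH NAND LOW = HIGH
u3 = u1 NAND x2 = HIGH NAND LOW = HIGH
u5 = u3 NOR x2 = HIGH NOR LOW = LOW
u6 = x5 XOR u3 = HIGH XOR HIGH = LOW
u10 = u1 XNOR x3 = HIGH XNOR LOW = LOW
u13 = u5 OR u10 = LOW OR LOW = LOW
u14 = u13 OR u6 = LOW OR LOW = LOW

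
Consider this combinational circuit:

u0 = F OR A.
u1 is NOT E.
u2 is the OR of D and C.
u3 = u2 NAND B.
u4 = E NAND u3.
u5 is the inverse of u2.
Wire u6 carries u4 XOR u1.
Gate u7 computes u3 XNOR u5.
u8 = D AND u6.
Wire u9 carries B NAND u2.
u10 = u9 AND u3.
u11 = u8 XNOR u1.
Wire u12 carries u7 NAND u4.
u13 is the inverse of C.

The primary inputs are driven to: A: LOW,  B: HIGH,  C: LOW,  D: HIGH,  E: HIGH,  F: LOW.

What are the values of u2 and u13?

u2 = HIGH, u13 = HIGH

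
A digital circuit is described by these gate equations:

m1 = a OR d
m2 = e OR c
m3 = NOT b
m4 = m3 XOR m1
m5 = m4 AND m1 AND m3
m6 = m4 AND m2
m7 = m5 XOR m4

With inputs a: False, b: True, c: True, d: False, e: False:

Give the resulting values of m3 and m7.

m3 = False, m7 = False

m1 = a OR d = False OR False = False
m3 = NOT b = NOT True = False
m4 = m3 XOR m1 = False XOR False = False
m5 = m4 AND m1 AND m3 = False AND False AND False = False
m7 = m5 XOR m4 = False XOR False = False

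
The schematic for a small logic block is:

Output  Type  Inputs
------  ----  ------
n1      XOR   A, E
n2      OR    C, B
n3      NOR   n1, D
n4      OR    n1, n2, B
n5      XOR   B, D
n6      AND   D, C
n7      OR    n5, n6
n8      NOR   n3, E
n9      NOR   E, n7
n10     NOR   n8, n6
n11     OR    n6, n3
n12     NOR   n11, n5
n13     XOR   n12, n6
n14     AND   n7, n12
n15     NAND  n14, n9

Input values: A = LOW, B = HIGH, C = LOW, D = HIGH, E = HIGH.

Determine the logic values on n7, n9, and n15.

n1 = A XOR E = LOW XOR HIGH = HIGH
n3 = n1 NOR D = HIGH NOR HIGH = LOW
n5 = B XOR D = HIGH XOR HIGH = LOW
n6 = D AND C = HIGH AND LOW = LOW
n7 = n5 OR n6 = LOW OR LOW = LOW
n9 = E NOR n7 = HIGH NOR LOW = LOW
n11 = n6 OR n3 = LOW OR LOW = LOW
n12 = n11 NOR n5 = LOW NOR LOW = HIGH
n14 = n7 AND n12 = LOW AND HIGH = LOW
n15 = n14 NAND n9 = LOW NAND LOW = HIGH

n7 = LOW, n9 = LOW, n15 = HIGH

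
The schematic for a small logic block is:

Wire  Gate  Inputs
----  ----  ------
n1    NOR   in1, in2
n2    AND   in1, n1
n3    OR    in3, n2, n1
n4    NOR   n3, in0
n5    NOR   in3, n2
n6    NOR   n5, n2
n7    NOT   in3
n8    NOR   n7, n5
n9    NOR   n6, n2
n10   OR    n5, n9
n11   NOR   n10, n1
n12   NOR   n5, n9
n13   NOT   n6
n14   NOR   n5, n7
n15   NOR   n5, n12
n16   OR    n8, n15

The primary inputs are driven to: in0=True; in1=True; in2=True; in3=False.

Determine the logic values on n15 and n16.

n15 = False; n16 = False

n1 = in1 NOR in2 = True NOR True = False
n2 = in1 AND n1 = True AND False = False
n5 = in3 NOR n2 = False NOR False = True
n6 = n5 NOR n2 = True NOR False = False
n7 = NOT in3 = NOT False = True
n8 = n7 NOR n5 = True NOR True = False
n9 = n6 NOR n2 = False NOR False = True
n12 = n5 NOR n9 = True NOR True = False
n15 = n5 NOR n12 = True NOR False = False
n16 = n8 OR n15 = False OR False = False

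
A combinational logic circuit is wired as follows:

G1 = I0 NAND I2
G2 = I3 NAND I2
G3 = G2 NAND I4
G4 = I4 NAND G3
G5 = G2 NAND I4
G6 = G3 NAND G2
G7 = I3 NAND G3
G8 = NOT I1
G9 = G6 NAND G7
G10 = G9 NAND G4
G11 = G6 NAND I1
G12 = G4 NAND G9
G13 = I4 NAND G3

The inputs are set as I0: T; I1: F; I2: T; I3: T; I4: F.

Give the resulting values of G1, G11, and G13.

G1 = F, G11 = T, G13 = T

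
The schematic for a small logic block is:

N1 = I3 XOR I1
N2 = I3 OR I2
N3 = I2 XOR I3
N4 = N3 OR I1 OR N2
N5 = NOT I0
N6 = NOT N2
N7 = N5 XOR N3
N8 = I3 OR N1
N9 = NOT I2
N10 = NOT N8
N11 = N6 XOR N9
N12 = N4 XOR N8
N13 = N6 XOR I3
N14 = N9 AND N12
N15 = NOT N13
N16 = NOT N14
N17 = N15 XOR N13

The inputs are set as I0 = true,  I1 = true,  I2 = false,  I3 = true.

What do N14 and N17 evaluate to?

N1 = I3 XOR I1 = true XOR true = false
N2 = I3 OR I2 = true OR false = true
N3 = I2 XOR I3 = false XOR true = true
N4 = N3 OR I1 OR N2 = true OR true OR true = true
N6 = NOT N2 = NOT true = false
N8 = I3 OR N1 = true OR false = true
N9 = NOT I2 = NOT false = true
N12 = N4 XOR N8 = true XOR true = false
N13 = N6 XOR I3 = false XOR true = true
N14 = N9 AND N12 = true AND false = false
N15 = NOT N13 = NOT true = false
N17 = N15 XOR N13 = false XOR true = true

N14 = false  N17 = true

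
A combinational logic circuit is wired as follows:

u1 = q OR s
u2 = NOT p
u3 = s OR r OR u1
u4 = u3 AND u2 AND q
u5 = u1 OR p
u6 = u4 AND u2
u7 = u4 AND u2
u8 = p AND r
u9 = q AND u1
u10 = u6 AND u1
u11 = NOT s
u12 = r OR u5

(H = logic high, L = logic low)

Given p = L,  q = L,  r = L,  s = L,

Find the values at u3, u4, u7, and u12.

u1 = q OR s = L OR L = L
u2 = NOT p = NOT L = H
u3 = s OR r OR u1 = L OR L OR L = L
u4 = u3 AND u2 AND q = L AND H AND L = L
u5 = u1 OR p = L OR L = L
u7 = u4 AND u2 = L AND H = L
u12 = r OR u5 = L OR L = L

u3 = L; u4 = L; u7 = L; u12 = L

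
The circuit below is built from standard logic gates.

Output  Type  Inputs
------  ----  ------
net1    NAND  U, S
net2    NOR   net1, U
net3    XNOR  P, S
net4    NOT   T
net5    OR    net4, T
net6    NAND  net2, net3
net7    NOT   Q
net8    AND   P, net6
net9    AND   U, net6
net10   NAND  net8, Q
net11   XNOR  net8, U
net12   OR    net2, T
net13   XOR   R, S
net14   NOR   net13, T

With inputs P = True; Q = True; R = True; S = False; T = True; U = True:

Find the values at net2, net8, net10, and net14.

net2 = False  net8 = True  net10 = False  net14 = False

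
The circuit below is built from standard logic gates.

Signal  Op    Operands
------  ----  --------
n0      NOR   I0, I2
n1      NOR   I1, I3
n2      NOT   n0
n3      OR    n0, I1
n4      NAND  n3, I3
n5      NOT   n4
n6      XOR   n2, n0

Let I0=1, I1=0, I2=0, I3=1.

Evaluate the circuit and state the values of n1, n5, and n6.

n1 = 0, n5 = 0, n6 = 1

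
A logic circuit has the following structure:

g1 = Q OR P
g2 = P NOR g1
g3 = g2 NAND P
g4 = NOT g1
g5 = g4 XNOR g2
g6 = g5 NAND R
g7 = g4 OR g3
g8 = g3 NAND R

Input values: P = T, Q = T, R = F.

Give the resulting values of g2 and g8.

g2 = F; g8 = T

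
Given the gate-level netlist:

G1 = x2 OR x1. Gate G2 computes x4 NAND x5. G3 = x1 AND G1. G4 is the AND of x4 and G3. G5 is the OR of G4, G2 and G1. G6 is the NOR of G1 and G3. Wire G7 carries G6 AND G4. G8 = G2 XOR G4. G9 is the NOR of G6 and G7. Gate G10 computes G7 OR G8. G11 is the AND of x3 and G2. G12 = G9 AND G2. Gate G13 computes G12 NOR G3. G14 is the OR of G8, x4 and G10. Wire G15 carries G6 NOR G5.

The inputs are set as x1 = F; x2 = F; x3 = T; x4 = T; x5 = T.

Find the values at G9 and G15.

G9 = F, G15 = F

G1 = x2 OR x1 = F OR F = F
G2 = x4 NAND x5 = T NAND T = F
G3 = x1 AND G1 = F AND F = F
G4 = x4 AND G3 = T AND F = F
G5 = G4 OR G2 OR G1 = F OR F OR F = F
G6 = G1 NOR G3 = F NOR F = T
G7 = G6 AND G4 = T AND F = F
G9 = G6 NOR G7 = T NOR F = F
G15 = G6 NOR G5 = T NOR F = F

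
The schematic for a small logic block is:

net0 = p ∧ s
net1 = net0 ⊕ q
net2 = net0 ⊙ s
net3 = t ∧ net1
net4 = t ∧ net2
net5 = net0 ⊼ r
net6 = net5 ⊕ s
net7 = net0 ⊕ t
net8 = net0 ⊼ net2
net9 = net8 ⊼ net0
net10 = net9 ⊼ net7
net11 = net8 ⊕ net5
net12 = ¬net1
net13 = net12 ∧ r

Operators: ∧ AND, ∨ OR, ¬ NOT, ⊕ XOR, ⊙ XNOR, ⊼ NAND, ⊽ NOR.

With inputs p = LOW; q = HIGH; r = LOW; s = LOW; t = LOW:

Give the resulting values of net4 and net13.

net4 = LOW, net13 = LOW

net0 = p AND s = LOW AND LOW = LOW
net1 = net0 XOR q = LOW XOR HIGH = HIGH
net2 = net0 XNOR s = LOW XNOR LOW = HIGH
net4 = t AND net2 = LOW AND HIGH = LOW
net12 = NOT net1 = NOT HIGH = LOW
net13 = net12 AND r = LOW AND LOW = LOW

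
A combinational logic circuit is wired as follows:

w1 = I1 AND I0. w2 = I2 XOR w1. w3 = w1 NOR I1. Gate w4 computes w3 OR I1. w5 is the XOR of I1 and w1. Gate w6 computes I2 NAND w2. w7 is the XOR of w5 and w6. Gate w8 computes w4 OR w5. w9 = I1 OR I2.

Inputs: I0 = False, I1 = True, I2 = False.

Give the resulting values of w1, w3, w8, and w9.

w1 = False; w3 = False; w8 = True; w9 = True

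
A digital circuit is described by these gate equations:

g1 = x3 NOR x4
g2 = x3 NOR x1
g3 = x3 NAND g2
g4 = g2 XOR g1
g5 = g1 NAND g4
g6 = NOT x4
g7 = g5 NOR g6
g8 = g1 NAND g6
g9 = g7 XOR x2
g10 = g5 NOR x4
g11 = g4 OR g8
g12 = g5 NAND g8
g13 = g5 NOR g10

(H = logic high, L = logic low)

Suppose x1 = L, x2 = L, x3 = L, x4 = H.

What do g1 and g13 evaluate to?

g1 = L, g13 = L

g1 = x3 NOR x4 = L NOR H = L
g2 = x3 NOR x1 = L NOR L = H
g4 = g2 XOR g1 = H XOR L = H
g5 = g1 NAND g4 = L NAND H = H
g10 = g5 NOR x4 = H NOR H = L
g13 = g5 NOR g10 = H NOR L = L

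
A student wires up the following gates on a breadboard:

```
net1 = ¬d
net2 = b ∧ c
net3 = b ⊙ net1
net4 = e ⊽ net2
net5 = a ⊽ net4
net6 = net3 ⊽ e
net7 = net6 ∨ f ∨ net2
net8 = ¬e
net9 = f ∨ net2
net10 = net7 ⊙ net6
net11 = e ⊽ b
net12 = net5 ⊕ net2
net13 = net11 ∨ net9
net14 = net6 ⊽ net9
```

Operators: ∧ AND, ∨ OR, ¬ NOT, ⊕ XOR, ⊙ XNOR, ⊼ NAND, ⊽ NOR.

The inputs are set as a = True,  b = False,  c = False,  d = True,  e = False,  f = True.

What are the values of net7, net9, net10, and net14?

net1 = NOT d = NOT True = False
net2 = b AND c = False AND False = False
net3 = b XNOR net1 = False XNOR False = True
net6 = net3 NOR e = True NOR False = False
net7 = net6 OR f OR net2 = False OR True OR False = True
net9 = f OR net2 = True OR False = True
net10 = net7 XNOR net6 = True XNOR False = False
net14 = net6 NOR net9 = False NOR True = False

net7 = True, net9 = True, net10 = False, net14 = False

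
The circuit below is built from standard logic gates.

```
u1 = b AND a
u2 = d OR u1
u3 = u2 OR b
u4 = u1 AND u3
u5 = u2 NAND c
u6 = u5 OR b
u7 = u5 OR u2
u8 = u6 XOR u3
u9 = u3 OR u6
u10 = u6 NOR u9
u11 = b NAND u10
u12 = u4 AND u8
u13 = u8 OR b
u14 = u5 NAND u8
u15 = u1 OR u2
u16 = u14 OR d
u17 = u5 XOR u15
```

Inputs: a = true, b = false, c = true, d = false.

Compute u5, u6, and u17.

u5 = true, u6 = true, u17 = true

u1 = b AND a = false AND true = false
u2 = d OR u1 = false OR false = false
u5 = u2 NAND c = false NAND true = true
u6 = u5 OR b = true OR false = true
u15 = u1 OR u2 = false OR false = false
u17 = u5 XOR u15 = true XOR false = true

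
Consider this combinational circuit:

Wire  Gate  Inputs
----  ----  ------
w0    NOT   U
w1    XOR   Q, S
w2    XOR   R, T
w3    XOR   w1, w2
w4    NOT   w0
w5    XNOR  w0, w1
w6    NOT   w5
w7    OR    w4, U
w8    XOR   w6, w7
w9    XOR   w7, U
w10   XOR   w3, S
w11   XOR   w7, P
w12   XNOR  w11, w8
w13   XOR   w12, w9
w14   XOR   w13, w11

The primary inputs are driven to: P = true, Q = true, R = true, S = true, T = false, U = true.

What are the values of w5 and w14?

w0 = NOT U = NOT true = false
w1 = Q XOR S = true XOR true = false
w4 = NOT w0 = NOT false = true
w5 = w0 XNOR w1 = false XNOR false = true
w6 = NOT w5 = NOT true = false
w7 = w4 OR U = true OR true = true
w8 = w6 XOR w7 = false XOR true = true
w9 = w7 XOR U = true XOR true = false
w11 = w7 XOR P = true XOR true = false
w12 = w11 XNOR w8 = false XNOR true = false
w13 = w12 XOR w9 = false XOR false = false
w14 = w13 XOR w11 = false XOR false = false

w5 = true; w14 = false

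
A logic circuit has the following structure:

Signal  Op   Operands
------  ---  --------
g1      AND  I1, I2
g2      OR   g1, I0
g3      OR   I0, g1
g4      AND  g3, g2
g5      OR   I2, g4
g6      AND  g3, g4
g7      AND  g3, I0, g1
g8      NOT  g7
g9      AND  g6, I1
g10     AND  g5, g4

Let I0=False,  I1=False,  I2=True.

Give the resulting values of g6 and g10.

g1 = I1 AND I2 = False AND True = False
g2 = g1 OR I0 = False OR False = False
g3 = I0 OR g1 = False OR False = False
g4 = g3 AND g2 = False AND False = False
g5 = I2 OR g4 = True OR False = True
g6 = g3 AND g4 = False AND False = False
g10 = g5 AND g4 = True AND False = False

g6 = False; g10 = False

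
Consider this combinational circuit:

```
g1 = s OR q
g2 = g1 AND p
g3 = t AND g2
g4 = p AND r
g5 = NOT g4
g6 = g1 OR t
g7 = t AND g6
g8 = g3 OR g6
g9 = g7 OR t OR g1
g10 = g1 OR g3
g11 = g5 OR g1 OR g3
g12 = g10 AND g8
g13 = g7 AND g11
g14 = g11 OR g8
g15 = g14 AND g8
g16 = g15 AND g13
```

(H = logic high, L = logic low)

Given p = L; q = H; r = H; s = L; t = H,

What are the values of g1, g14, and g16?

g1 = H, g14 = H, g16 = H

g1 = s OR q = L OR H = H
g2 = g1 AND p = H AND L = L
g3 = t AND g2 = H AND L = L
g4 = p AND r = L AND H = L
g5 = NOT g4 = NOT L = H
g6 = g1 OR t = H OR H = H
g7 = t AND g6 = H AND H = H
g8 = g3 OR g6 = L OR H = H
g11 = g5 OR g1 OR g3 = H OR H OR L = H
g13 = g7 AND g11 = H AND H = H
g14 = g11 OR g8 = H OR H = H
g15 = g14 AND g8 = H AND H = H
g16 = g15 AND g13 = H AND H = H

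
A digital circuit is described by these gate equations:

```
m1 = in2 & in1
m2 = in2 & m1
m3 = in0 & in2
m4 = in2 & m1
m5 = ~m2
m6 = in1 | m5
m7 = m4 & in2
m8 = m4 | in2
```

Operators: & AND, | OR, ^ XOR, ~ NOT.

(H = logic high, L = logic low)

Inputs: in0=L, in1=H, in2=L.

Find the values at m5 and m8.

m5 = H; m8 = L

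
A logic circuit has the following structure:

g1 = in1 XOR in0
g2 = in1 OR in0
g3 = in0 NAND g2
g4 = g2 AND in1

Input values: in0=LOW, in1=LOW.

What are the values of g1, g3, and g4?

g1 = in1 XOR in0 = LOW XOR LOW = LOW
g2 = in1 OR in0 = LOW OR LOW = LOW
g3 = in0 NAND g2 = LOW NAND LOW = HIGH
g4 = g2 AND in1 = LOW AND LOW = LOW

g1 = LOW; g3 = HIGH; g4 = LOW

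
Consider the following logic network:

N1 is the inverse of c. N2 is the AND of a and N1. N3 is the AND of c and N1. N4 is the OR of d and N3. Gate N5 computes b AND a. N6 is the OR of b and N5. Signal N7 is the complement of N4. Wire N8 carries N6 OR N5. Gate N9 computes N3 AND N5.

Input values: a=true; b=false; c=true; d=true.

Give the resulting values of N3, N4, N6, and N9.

N3 = false; N4 = true; N6 = false; N9 = false

N1 = NOT c = NOT true = false
N3 = c AND N1 = true AND false = false
N4 = d OR N3 = true OR false = true
N5 = b AND a = false AND true = false
N6 = b OR N5 = false OR false = false
N9 = N3 AND N5 = false AND false = false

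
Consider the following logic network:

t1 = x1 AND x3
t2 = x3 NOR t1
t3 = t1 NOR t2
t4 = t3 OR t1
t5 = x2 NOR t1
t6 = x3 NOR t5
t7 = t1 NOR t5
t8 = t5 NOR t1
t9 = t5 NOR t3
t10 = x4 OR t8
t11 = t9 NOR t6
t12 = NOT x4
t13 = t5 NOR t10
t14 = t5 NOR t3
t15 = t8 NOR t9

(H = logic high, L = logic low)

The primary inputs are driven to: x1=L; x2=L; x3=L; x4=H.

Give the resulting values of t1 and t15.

t1 = L, t15 = H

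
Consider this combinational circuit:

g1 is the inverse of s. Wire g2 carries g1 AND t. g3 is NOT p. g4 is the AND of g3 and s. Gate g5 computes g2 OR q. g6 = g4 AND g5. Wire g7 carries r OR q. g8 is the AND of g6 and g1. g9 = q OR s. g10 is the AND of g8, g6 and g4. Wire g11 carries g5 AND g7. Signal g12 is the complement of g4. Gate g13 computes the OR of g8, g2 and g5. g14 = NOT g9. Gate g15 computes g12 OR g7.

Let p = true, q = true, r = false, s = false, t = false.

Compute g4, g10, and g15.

g4 = false, g10 = false, g15 = true

g1 = NOT s = NOT false = true
g2 = g1 AND t = true AND false = false
g3 = NOT p = NOT true = false
g4 = g3 AND s = false AND false = false
g5 = g2 OR q = false OR true = true
g6 = g4 AND g5 = false AND true = false
g7 = r OR q = false OR true = true
g8 = g6 AND g1 = false AND true = false
g10 = g8 AND g6 AND g4 = false AND false AND false = false
g12 = NOT g4 = NOT false = true
g15 = g12 OR g7 = true OR true = true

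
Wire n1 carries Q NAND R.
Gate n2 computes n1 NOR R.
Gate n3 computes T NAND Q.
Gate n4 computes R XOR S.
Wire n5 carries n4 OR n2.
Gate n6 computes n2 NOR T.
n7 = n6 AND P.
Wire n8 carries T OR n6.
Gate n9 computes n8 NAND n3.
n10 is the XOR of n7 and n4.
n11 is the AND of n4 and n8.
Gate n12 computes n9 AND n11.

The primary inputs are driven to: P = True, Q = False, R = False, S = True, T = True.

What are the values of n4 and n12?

n4 = True; n12 = False

n1 = Q NAND R = False NAND False = True
n2 = n1 NOR R = True NOR False = False
n3 = T NAND Q = True NAND False = True
n4 = R XOR S = False XOR True = True
n6 = n2 NOR T = False NOR True = False
n8 = T OR n6 = True OR False = True
n9 = n8 NAND n3 = True NAND True = False
n11 = n4 AND n8 = True AND True = True
n12 = n9 AND n11 = False AND True = False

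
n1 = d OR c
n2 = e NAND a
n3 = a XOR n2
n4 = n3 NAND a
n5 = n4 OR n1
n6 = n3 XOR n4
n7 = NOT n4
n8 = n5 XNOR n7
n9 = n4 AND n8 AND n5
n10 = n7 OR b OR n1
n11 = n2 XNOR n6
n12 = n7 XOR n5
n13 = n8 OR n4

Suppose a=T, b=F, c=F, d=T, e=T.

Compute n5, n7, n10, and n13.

n1 = d OR c = T OR F = T
n2 = e NAND a = T NAND T = F
n3 = a XOR n2 = T XOR F = T
n4 = n3 NAND a = T NAND T = F
n5 = n4 OR n1 = F OR T = T
n7 = NOT n4 = NOT F = T
n8 = n5 XNOR n7 = T XNOR T = T
n10 = n7 OR b OR n1 = T OR F OR T = T
n13 = n8 OR n4 = T OR F = T

n5 = T; n7 = T; n10 = T; n13 = T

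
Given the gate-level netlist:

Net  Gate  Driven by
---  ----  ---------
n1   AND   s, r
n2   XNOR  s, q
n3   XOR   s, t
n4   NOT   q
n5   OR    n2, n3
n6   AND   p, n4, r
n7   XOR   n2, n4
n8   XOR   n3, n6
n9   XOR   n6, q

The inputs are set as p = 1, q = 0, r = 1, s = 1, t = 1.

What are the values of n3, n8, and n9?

n3 = s XOR t = 1 XOR 1 = 0
n4 = NOT q = NOT 0 = 1
n6 = p AND n4 AND r = 1 AND 1 AND 1 = 1
n8 = n3 XOR n6 = 0 XOR 1 = 1
n9 = n6 XOR q = 1 XOR 0 = 1

n3 = 0  n8 = 1  n9 = 1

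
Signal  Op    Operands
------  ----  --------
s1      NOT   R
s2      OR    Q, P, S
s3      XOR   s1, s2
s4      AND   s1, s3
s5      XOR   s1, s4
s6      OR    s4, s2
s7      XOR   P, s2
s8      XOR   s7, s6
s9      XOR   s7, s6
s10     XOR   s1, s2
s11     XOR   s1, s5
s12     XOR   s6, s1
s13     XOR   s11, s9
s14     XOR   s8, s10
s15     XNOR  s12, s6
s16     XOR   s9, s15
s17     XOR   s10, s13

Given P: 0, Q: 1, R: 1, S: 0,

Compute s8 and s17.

s1 = NOT R = NOT 1 = 0
s2 = Q OR P OR S = 1 OR 0 OR 0 = 1
s3 = s1 XOR s2 = 0 XOR 1 = 1
s4 = s1 AND s3 = 0 AND 1 = 0
s5 = s1 XOR s4 = 0 XOR 0 = 0
s6 = s4 OR s2 = 0 OR 1 = 1
s7 = P XOR s2 = 0 XOR 1 = 1
s8 = s7 XOR s6 = 1 XOR 1 = 0
s9 = s7 XOR s6 = 1 XOR 1 = 0
s10 = s1 XOR s2 = 0 XOR 1 = 1
s11 = s1 XOR s5 = 0 XOR 0 = 0
s13 = s11 XOR s9 = 0 XOR 0 = 0
s17 = s10 XOR s13 = 1 XOR 0 = 1

s8 = 0  s17 = 1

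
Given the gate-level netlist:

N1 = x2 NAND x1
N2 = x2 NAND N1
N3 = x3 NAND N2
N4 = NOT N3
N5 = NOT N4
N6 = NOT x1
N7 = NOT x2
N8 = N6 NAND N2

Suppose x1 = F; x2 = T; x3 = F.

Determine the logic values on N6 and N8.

N1 = x2 NAND x1 = T NAND F = T
N2 = x2 NAND N1 = T NAND T = F
N6 = NOT x1 = NOT F = T
N8 = N6 NAND N2 = T NAND F = T

N6 = T, N8 = T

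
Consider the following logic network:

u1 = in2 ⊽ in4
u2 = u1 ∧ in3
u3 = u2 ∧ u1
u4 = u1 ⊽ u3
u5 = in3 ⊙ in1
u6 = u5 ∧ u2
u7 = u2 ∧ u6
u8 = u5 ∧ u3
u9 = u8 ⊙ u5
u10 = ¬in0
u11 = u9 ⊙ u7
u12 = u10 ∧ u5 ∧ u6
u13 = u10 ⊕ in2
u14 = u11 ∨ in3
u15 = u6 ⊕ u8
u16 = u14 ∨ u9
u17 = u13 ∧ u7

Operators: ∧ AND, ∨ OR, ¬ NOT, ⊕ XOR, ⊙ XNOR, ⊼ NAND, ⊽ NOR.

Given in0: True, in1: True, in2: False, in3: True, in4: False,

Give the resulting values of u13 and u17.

u13 = False; u17 = False

u1 = in2 NOR in4 = False NOR False = True
u2 = u1 AND in3 = True AND True = True
u5 = in3 XNOR in1 = True XNOR True = True
u6 = u5 AND u2 = True AND True = True
u7 = u2 AND u6 = True AND True = True
u10 = NOT in0 = NOT True = False
u13 = u10 XOR in2 = False XOR False = False
u17 = u13 AND u7 = False AND True = False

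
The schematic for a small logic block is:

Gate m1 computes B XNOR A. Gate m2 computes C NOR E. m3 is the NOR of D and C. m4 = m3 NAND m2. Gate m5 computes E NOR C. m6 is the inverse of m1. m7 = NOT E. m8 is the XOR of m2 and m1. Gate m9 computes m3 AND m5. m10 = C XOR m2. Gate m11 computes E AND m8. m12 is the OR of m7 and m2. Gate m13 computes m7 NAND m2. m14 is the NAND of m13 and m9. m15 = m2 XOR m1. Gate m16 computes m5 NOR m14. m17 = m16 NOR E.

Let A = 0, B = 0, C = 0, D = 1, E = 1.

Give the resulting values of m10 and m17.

m10 = 0, m17 = 0

m2 = C NOR E = 0 NOR 1 = 0
m3 = D NOR C = 1 NOR 0 = 0
m5 = E NOR C = 1 NOR 0 = 0
m7 = NOT E = NOT 1 = 0
m9 = m3 AND m5 = 0 AND 0 = 0
m10 = C XOR m2 = 0 XOR 0 = 0
m13 = m7 NAND m2 = 0 NAND 0 = 1
m14 = m13 NAND m9 = 1 NAND 0 = 1
m16 = m5 NOR m14 = 0 NOR 1 = 0
m17 = m16 NOR E = 0 NOR 1 = 0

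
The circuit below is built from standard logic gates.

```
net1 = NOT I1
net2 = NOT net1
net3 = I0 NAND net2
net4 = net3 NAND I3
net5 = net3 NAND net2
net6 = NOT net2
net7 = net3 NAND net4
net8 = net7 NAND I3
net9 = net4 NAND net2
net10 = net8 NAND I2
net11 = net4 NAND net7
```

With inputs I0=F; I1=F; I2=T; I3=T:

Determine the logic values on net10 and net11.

net1 = NOT I1 = NOT F = T
net2 = NOT net1 = NOT T = F
net3 = I0 NAND net2 = F NAND F = T
net4 = net3 NAND I3 = T NAND T = F
net7 = net3 NAND net4 = T NAND F = T
net8 = net7 NAND I3 = T NAND T = F
net10 = net8 NAND I2 = F NAND T = T
net11 = net4 NAND net7 = F NAND T = T

net10 = T  net11 = T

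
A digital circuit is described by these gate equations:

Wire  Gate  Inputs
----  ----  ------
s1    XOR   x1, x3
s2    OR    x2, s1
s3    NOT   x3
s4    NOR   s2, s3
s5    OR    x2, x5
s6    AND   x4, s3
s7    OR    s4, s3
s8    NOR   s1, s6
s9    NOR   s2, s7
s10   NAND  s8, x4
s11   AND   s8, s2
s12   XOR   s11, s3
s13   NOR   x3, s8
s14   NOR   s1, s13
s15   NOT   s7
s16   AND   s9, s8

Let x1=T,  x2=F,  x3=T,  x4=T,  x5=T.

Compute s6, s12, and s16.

s1 = x1 XOR x3 = T XOR T = F
s2 = x2 OR s1 = F OR F = F
s3 = NOT x3 = NOT T = F
s4 = s2 NOR s3 = F NOR F = T
s6 = x4 AND s3 = T AND F = F
s7 = s4 OR s3 = T OR F = T
s8 = s1 NOR s6 = F NOR F = T
s9 = s2 NOR s7 = F NOR T = F
s11 = s8 AND s2 = T AND F = F
s12 = s11 XOR s3 = F XOR F = F
s16 = s9 AND s8 = F AND T = F

s6 = F, s12 = F, s16 = F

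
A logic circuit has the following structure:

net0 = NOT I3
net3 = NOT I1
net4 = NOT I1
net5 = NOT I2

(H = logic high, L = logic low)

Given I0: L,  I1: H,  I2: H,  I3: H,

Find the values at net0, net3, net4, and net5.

net0 = L; net3 = L; net4 = L; net5 = L

net0 = NOT H = L
net3 = NOT H = L
net4 = NOT H = L
net5 = NOT H = L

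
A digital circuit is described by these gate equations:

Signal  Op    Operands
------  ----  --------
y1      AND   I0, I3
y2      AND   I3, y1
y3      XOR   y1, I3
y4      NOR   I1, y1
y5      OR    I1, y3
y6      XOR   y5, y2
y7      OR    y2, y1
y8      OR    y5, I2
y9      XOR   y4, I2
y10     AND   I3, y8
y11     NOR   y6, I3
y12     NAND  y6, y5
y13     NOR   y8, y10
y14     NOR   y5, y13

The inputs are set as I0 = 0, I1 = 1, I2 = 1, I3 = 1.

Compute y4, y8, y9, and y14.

y4 = 0, y8 = 1, y9 = 1, y14 = 0

y1 = I0 AND I3 = 0 AND 1 = 0
y3 = y1 XOR I3 = 0 XOR 1 = 1
y4 = I1 NOR y1 = 1 NOR 0 = 0
y5 = I1 OR y3 = 1 OR 1 = 1
y8 = y5 OR I2 = 1 OR 1 = 1
y9 = y4 XOR I2 = 0 XOR 1 = 1
y10 = I3 AND y8 = 1 AND 1 = 1
y13 = y8 NOR y10 = 1 NOR 1 = 0
y14 = y5 NOR y13 = 1 NOR 0 = 0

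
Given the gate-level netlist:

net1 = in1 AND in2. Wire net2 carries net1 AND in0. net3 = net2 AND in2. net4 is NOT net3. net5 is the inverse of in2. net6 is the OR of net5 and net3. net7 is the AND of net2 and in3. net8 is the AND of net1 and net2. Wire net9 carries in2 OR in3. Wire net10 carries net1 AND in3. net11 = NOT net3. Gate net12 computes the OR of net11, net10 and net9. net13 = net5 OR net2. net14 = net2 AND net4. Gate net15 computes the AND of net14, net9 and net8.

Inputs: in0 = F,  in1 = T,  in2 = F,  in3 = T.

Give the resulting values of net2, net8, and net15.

net1 = in1 AND in2 = T AND F = F
net2 = net1 AND in0 = F AND F = F
net3 = net2 AND in2 = F AND F = F
net4 = NOT net3 = NOT F = T
net8 = net1 AND net2 = F AND F = F
net9 = in2 OR in3 = F OR T = T
net14 = net2 AND net4 = F AND T = F
net15 = net14 AND net9 AND net8 = F AND T AND F = F

net2 = F, net8 = F, net15 = F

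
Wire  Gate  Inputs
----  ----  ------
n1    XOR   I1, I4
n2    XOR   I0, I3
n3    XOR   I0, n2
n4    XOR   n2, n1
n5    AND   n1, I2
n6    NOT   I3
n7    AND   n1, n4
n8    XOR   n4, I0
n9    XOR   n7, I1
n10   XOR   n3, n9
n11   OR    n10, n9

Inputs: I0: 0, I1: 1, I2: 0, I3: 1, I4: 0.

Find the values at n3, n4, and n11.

n1 = I1 XOR I4 = 1 XOR 0 = 1
n2 = I0 XOR I3 = 0 XOR 1 = 1
n3 = I0 XOR n2 = 0 XOR 1 = 1
n4 = n2 XOR n1 = 1 XOR 1 = 0
n7 = n1 AND n4 = 1 AND 0 = 0
n9 = n7 XOR I1 = 0 XOR 1 = 1
n10 = n3 XOR n9 = 1 XOR 1 = 0
n11 = n10 OR n9 = 0 OR 1 = 1

n3 = 1; n4 = 0; n11 = 1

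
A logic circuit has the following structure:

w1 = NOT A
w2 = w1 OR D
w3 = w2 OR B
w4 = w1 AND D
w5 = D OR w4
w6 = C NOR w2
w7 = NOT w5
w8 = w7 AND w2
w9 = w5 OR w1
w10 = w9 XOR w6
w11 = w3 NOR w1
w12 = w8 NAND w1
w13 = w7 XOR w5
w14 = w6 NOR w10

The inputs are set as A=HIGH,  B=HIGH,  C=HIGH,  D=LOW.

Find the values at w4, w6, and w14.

w4 = LOW; w6 = LOW; w14 = HIGH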